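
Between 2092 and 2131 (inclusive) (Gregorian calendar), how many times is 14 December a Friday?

6

Track 14 December's weekday year by year (advancing +1, or +2 across a Feb 29):
  2092: Sun  2093: Mon (+1)  2094: Tue (+1)  2095: Wed (+1)  2096: Fri (+2) ✓
  2097: Sat (+1)  2098: Sun (+1)  2099: Mon (+1)  2100: Tue (+1)  2101: Wed (+1)
  2102: Thu (+1)  2103: Fri (+1) ✓  2104: Sun (+2)  2105: Mon (+1)  … (12 more years) …
  2118: Wed (+1)  2119: Thu (+1)  2120: Sat (+2)  2121: Sun (+1)  2122: Mon (+1)
  2123: Tue (+1)  2124: Thu (+2)  2125: Fri (+1) ✓  2126: Sat (+1)  2127: Sun (+1)
  2128: Tue (+2)  2129: Wed (+1)  2130: Thu (+1)  2131: Fri (+1) ✓
Friday years: 2096, 2103, 2108, 2114, 2125, 2131 — 6 in total.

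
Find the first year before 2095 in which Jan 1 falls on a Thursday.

Jan 1 advances by 2 weekdays after a leap year and by 1 after a common year.
2095: Jan 1 is Saturday.
2094: Friday
2093: Thursday
2093 begins on a Thursday

2093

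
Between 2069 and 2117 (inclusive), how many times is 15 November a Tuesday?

7

Track 15 November's weekday year by year (advancing +1, or +2 across a Feb 29):
  2069: Fri  2070: Sat (+1)  2071: Sun (+1)  2072: Tue (+2) ✓  2073: Wed (+1)
  2074: Thu (+1)  2075: Fri (+1)  2076: Sun (+2)  2077: Mon (+1)  2078: Tue (+1) ✓
  2079: Wed (+1)  2080: Fri (+2)  2081: Sat (+1)  2082: Sun (+1)  … (21 more years) …
  2104: Sat (+2)  2105: Sun (+1)  2106: Mon (+1)  2107: Tue (+1) ✓  2108: Thu (+2)
  2109: Fri (+1)  2110: Sat (+1)  2111: Sun (+1)  2112: Tue (+2) ✓  2113: Wed (+1)
  2114: Thu (+1)  2115: Fri (+1)  2116: Sun (+2)  2117: Mon (+1)
Tuesday years: 2072, 2078, 2089, 2095, 2101, 2107, 2112 — 7 in total.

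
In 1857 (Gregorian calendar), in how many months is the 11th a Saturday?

2

Check the 11th of each month of 1857: Jan 11: Sun, Feb 11: Wed, Mar 11: Wed, Apr 11: Sat, May 11: Mon, Jun 11: Thu, Jul 11: Sat, Aug 11: Tue, Sep 11: Fri, Oct 11: Sun, Nov 11: Wed, Dec 11: Fri.
Saturday occurs in April, July — 2 months.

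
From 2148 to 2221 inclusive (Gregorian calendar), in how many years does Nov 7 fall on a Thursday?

11

Track Nov 7's weekday year by year (advancing +1, or +2 across a Feb 29):
  2148: Thu ✓  2149: Fri (+1)  2150: Sat (+1)  2151: Sun (+1)  2152: Tue (+2)
  2153: Wed (+1)  2154: Thu (+1) ✓  2155: Fri (+1)  2156: Sun (+2)  2157: Mon (+1)
  2158: Tue (+1)  2159: Wed (+1)  2160: Fri (+2)  2161: Sat (+1)  … (46 more years) …
  2208: Mon (+2)  2209: Tue (+1)  2210: Wed (+1)  2211: Thu (+1) ✓  2212: Sat (+2)
  2213: Sun (+1)  2214: Mon (+1)  2215: Tue (+1)  2216: Thu (+2) ✓  2217: Fri (+1)
  2218: Sat (+1)  2219: Sun (+1)  2220: Tue (+2)  2221: Wed (+1)
Thursday years: 2148, 2154, 2165, 2171, 2176, 2182, 2193, 2199, 2205, 2211, 2216 — 11 in total.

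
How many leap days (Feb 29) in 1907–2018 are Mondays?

Leap years in 1907–2018: 28 of them.
Feb 29 weekday advances by 5 (mod 7) from one leap year to the next four years later (or differs when a century non-leap intervenes).
Leap-day weekdays: 1908:Sat 1912:Thu 1916:Tue 1920:Sun 1924:Fri 1928:Wed 1932:Mon✓ 1936:Sat 1940:Thu 1944:Tue 1948:Sun 1952:Fri 1956:Wed 1960:Mon✓ 1964:Sat 1968:Thu 1972:Tue 1976:Sun 1980:Fri 1984:Wed 1988:Mon✓ 1992:Sat 1996:Thu 2000:Tue 2004:Sun 2008:Fri 2012:Wed 2016:Mon✓
Monday: 1932, 1960, 1988, 2016 → 4.

4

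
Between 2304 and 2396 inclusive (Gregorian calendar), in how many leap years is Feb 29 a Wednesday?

Leap years in 2304–2396: 24 of them.
Feb 29 weekday advances by 5 (mod 7) from one leap year to the next four years later (or differs when a century non-leap intervenes).
Leap-day weekdays: 2304:Mon 2308:Sat 2312:Thu 2316:Tue 2320:Sun 2324:Fri 2328:Wed✓ 2332:Mon 2336:Sat 2340:Thu 2344:Tue 2348:Sun 2352:Fri 2356:Wed✓ 2360:Mon 2364:Sat 2368:Thu 2372:Tue 2376:Sun 2380:Fri 2384:Wed✓ 2388:Mon 2392:Sat 2396:Thu
Wednesday: 2328, 2356, 2384 → 3.

3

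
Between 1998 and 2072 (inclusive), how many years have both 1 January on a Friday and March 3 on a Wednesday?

Check each year's weekday for 1 January and March 3:
  1998: Thu/Tue  1999: Fri/Wed ✓  2000: Sat/Fri  2001: Mon/Sat  2002: Tue/Sun  2003: Wed/Mon  2004: Thu/Wed  2005: Sat/Thu  2006: Sun/Fri  2007: Mon/Sat  2008: Tue/Mon  2009: Thu/Tue  2010: Fri/Wed ✓  2011: Sat/Thu  …(47 more)…  2059: Wed/Mon  2060: Thu/Wed  2061: Sat/Thu  2062: Sun/Fri  2063: Mon/Sat  2064: Tue/Mon  2065: Thu/Tue  2066: Fri/Wed ✓  2067: Sat/Thu  2068: Sun/Sat  2069: Tue/Sun  2070: Wed/Mon  2071: Thu/Tue  2072: Fri/Thu
Both conditions hold in: 1999, 2010, 2021, 2027, 2038, 2049, 2055, 2066 — 8.

8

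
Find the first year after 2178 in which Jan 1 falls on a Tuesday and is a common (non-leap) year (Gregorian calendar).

Jan 1 advances by 2 weekdays after a leap year and by 1 after a common year.
2178: Jan 1 is Thursday.
2179: Friday
2180: Saturday (leap)
2181: Monday
2182: Tuesday
2182 begins on a Tuesday and is a common year.

2182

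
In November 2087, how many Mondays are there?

4

November 2087 has 30 days and begins on Saturday.
The first Monday is November 3.
Mondays fall on 3, 10, 17, 24 — that's 4.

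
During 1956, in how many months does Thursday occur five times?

A month of length L has five Thursdays iff its first Thursday is on day ≤ L−28 (so day 1–3 in a 31-day month, 1–2 in a 30-day month, day 1 in a leap February).
Checking each month of 1956: Jan starts Sun (31d); Feb starts Wed (29d); Mar starts Thu (31d) ✓; Apr starts Sun (30d); May starts Tue (31d) ✓; Jun starts Fri (30d); Jul starts Sun (31d); Aug starts Wed (31d) ✓; Sep starts Sat (30d); Oct starts Mon (31d); Nov starts Thu (30d) ✓; Dec starts Sat (31d).
Five-Thursday months: March, May, August, November → 4.

4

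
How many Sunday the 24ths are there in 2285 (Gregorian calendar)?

1

Check the 24th of each month of 2285: Jan 24: Sat, Feb 24: Tue, Mar 24: Tue, Apr 24: Fri, May 24: Sun, Jun 24: Wed, Jul 24: Fri, Aug 24: Mon, Sep 24: Thu, Oct 24: Sat, Nov 24: Tue, Dec 24: Thu.
Sunday occurs in May — 1 month.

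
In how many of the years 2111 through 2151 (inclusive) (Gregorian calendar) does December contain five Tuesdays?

December has 31 days; it has five Tuesdays when Tuesday falls among the first (month-length − 28) days — i.e. when December 1 is one of Tuesday/Monday/Sunday.
December 1 by year: 2111:Tue✓ 2112:Thu 2113:Fri 2114:Sat 2115:Sun✓ 2116:Tue✓ 2117:Wed 2118:Thu 2119:Fri 2120:Sun✓ 2121:Mon✓ 2122:Tue✓ 2123:Wed 2124:Fri 2125:Sat …(11 more)… 2137:Sun✓ 2138:Mon✓ 2139:Tue✓ 2140:Thu 2141:Fri 2142:Sat 2143:Sun✓ 2144:Tue✓ 2145:Wed 2146:Thu 2147:Fri 2148:Sun✓ 2149:Mon✓ 2150:Tue✓ 2151:Wed
Years with five Tuesdays: 2111, 2115, 2116, 2120, 2121, 2122, 2126, 2127, 2132, 2133, 2137, 2138, 2139, 2143, 2144, 2148, 2149, 2150 → 18.

18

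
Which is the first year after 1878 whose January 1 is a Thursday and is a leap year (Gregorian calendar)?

1880

Jan 1 advances by 2 weekdays after a leap year and by 1 after a common year.
1878: Jan 1 is Tuesday.
1879: Wednesday
1880: Thursday (leap)
1880 begins on a Thursday and is a leap year.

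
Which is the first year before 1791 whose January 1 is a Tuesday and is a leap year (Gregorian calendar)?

1788

Jan 1 advances by 2 weekdays after a leap year and by 1 after a common year.
1791: Jan 1 is Saturday.
1790: Friday
1789: Thursday
1788: Tuesday (leap)
1788 begins on a Tuesday and is a leap year.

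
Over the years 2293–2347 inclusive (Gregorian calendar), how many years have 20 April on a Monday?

Track 20 April's weekday year by year (advancing +1, or +2 across a Feb 29):
  2293: Thu  2294: Fri (+1)  2295: Sat (+1)  2296: Mon (+2) ✓  2297: Tue (+1)
  2298: Wed (+1)  2299: Thu (+1)  2300: Fri (+1)  2301: Sat (+1)  2302: Sun (+1)
  2303: Mon (+1) ✓  2304: Wed (+2)  2305: Thu (+1)  2306: Fri (+1)  … (27 more years) …
  2334: Fri (+1)  2335: Sat (+1)  2336: Mon (+2) ✓  2337: Tue (+1)  2338: Wed (+1)
  2339: Thu (+1)  2340: Sat (+2)  2341: Sun (+1)  2342: Mon (+1) ✓  2343: Tue (+1)
  2344: Thu (+2)  2345: Fri (+1)  2346: Sat (+1)  2347: Sun (+1)
Monday years: 2296, 2303, 2308, 2314, 2325, 2331, 2336, 2342 — 8 in total.

8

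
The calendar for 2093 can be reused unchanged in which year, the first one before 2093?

Two years share a calendar iff Jan 1 falls on the same weekday and both are leap or both are common. 2093: Jan 1 is Thursday, common year.
2092: Jan 1 Tuesday, leap
2091: Jan 1 Monday, common
2090: Jan 1 Sunday, common
2089: Jan 1 Saturday, common
2088: Jan 1 Thursday, leap
2087: Jan 1 Wednesday, common
2086: Jan 1 Tuesday, common
2085: Jan 1 Monday, common
2084: Jan 1 Saturday, leap
2083: Jan 1 Friday, common
2082: Jan 1 Thursday, common
2082 matches on both conditions.

2082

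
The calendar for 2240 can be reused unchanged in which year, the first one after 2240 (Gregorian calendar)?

Two years share a calendar iff Jan 1 falls on the same weekday and both are leap or both are common. 2240: Jan 1 is Wednesday, leap year.
2241: Jan 1 Friday, common
2242: Jan 1 Saturday, common
2243: Jan 1 Sunday, common
2244: Jan 1 Monday, leap
2245: Jan 1 Wednesday, common
2246: Jan 1 Thursday, common
2247: Jan 1 Friday, common
2248: Jan 1 Saturday, leap
2249: Jan 1 Monday, common
2250: Jan 1 Tuesday, common
2251: Jan 1 Wednesday, common
2252: Jan 1 Thursday, leap
2253: Jan 1 Saturday, common
2254: Jan 1 Sunday, common
2255: Jan 1 Monday, common
2256: Jan 1 Tuesday, leap
2257: Jan 1 Thursday, common
2258: Jan 1 Friday, common
2259: Jan 1 Saturday, common
2260: Jan 1 Sunday, leap
2261: Jan 1 Tuesday, common
2262: Jan 1 Wednesday, common
2263: Jan 1 Thursday, common
2264: Jan 1 Friday, leap
2265: Jan 1 Sunday, common
2266: Jan 1 Monday, common
2267: Jan 1 Tuesday, common
2268: Jan 1 Wednesday, leap
2268 matches on both conditions.

2268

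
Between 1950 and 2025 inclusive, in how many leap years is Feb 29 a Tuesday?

Leap years in 1950–2025: 19 of them.
Feb 29 weekday advances by 5 (mod 7) from one leap year to the next four years later (or differs when a century non-leap intervenes).
Leap-day weekdays: 1952:Fri 1956:Wed 1960:Mon 1964:Sat 1968:Thu 1972:Tue✓ 1976:Sun 1980:Fri 1984:Wed 1988:Mon 1992:Sat 1996:Thu 2000:Tue✓ 2004:Sun 2008:Fri 2012:Wed 2016:Mon 2020:Sat 2024:Thu
Tuesday: 1972, 2000 → 2.

2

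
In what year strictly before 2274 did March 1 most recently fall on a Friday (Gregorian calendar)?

2272

From one year to the next, a fixed date's weekday advances by 1, or by 2 when a Feb 29 lies between the two dates.
2274: March 1 is Sunday.
2273: Saturday (−1)
2272: Friday (−1)
March 1 falls on a Friday in 2272.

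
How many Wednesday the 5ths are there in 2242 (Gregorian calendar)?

Check the 5th of each month of 2242: Jan 5: Wed, Feb 5: Sat, Mar 5: Sat, Apr 5: Tue, May 5: Thu, Jun 5: Sun, Jul 5: Tue, Aug 5: Fri, Sep 5: Mon, Oct 5: Wed, Nov 5: Sat, Dec 5: Mon.
Wednesday occurs in January, October — 2 months.

2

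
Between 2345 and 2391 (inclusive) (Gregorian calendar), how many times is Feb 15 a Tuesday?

Track Feb 15's weekday year by year (advancing +1, or +2 across a Feb 29):
  2345: Thu  2346: Fri (+1)  2347: Sat (+1)  2348: Sun (+1)  2349: Tue (+2) ✓
  2350: Wed (+1)  2351: Thu (+1)  2352: Fri (+1)  2353: Sun (+2)  2354: Mon (+1)
  2355: Tue (+1) ✓  2356: Wed (+1)  2357: Fri (+2)  2358: Sat (+1)  … (19 more years) …
  2378: Wed (+1)  2379: Thu (+1)  2380: Fri (+1)  2381: Sun (+2)  2382: Mon (+1)
  2383: Tue (+1) ✓  2384: Wed (+1)  2385: Fri (+2)  2386: Sat (+1)  2387: Sun (+1)
  2388: Mon (+1)  2389: Wed (+2)  2390: Thu (+1)  2391: Fri (+1)
Tuesday years: 2349, 2355, 2366, 2372, 2377, 2383 — 6 in total.

6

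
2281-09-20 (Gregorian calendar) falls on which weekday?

January 1, 2281 is a Saturday.
September 20 is day 263 of the year, i.e. 262 days after Jan 1.
262 mod 7 = 3, so advance 3 weekdays from Saturday: Tuesday.

Tuesday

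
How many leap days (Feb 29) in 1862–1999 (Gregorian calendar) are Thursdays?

Leap years in 1862–1999: 33 of them.
Feb 29 weekday advances by 5 (mod 7) from one leap year to the next four years later (or differs when a century non-leap intervenes).
Leap-day weekdays: 1864:Mon 1868:Sat 1872:Thu✓ 1876:Tue 1880:Sun 1884:Fri 1888:Wed 1892:Mon 1896:Sat 1904:Mon 1908:Sat 1912:Thu✓ 1916:Tue …(7 more)… 1948:Sun 1952:Fri 1956:Wed 1960:Mon 1964:Sat 1968:Thu✓ 1972:Tue 1976:Sun 1980:Fri 1984:Wed 1988:Mon 1992:Sat 1996:Thu✓
Thursday: 1872, 1912, 1940, 1968, 1996 → 5.

5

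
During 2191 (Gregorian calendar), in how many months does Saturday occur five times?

A month of length L has five Saturdays iff its first Saturday is on day ≤ L−28 (so day 1–3 in a 31-day month, 1–2 in a 30-day month, day 1 in a leap February).
Checking each month of 2191: Jan starts Sat (31d) ✓; Feb starts Tue (28d); Mar starts Tue (31d); Apr starts Fri (30d) ✓; May starts Sun (31d); Jun starts Wed (30d); Jul starts Fri (31d) ✓; Aug starts Mon (31d); Sep starts Thu (30d); Oct starts Sat (31d) ✓; Nov starts Tue (30d); Dec starts Thu (31d) ✓.
Five-Saturday months: January, April, July, October, December → 5.

5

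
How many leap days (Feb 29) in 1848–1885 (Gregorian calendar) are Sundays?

Leap years in 1848–1885: 10 of them.
Feb 29 weekday advances by 5 (mod 7) from one leap year to the next four years later (or differs when a century non-leap intervenes).
Leap-day weekdays: 1848:Tue 1852:Sun✓ 1856:Fri 1860:Wed 1864:Mon 1868:Sat 1872:Thu 1876:Tue 1880:Sun✓ 1884:Fri
Sunday: 1852, 1880 → 2.

2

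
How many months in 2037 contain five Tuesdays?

A month of length L has five Tuesdays iff its first Tuesday is on day ≤ L−28 (so day 1–3 in a 31-day month, 1–2 in a 30-day month, day 1 in a leap February).
Checking each month of 2037: Jan starts Thu (31d); Feb starts Sun (28d); Mar starts Sun (31d) ✓; Apr starts Wed (30d); May starts Fri (31d); Jun starts Mon (30d) ✓; Jul starts Wed (31d); Aug starts Sat (31d); Sep starts Tue (30d) ✓; Oct starts Thu (31d); Nov starts Sun (30d); Dec starts Tue (31d) ✓.
Five-Tuesday months: March, June, September, December → 4.

4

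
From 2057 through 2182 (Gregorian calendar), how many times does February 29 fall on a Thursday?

Leap years in 2057–2182: 30 of them.
Feb 29 weekday advances by 5 (mod 7) from one leap year to the next four years later (or differs when a century non-leap intervenes).
Leap-day weekdays: 2060:Sun 2064:Fri 2068:Wed 2072:Mon 2076:Sat 2080:Thu✓ 2084:Tue 2088:Sun 2092:Fri 2096:Wed 2104:Fri 2108:Wed 2112:Mon …(4 more)… 2132:Fri 2136:Wed 2140:Mon 2144:Sat 2148:Thu✓ 2152:Tue 2156:Sun 2160:Fri 2164:Wed 2168:Mon 2172:Sat 2176:Thu✓ 2180:Tue
Thursday: 2080, 2120, 2148, 2176 → 4.

4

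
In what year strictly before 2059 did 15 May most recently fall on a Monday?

2056

From one year to the next, a fixed date's weekday advances by 1, or by 2 when a Feb 29 lies between the two dates.
2059: May 15 is Thursday.
2058: Wednesday (−1)
2057: Tuesday (−1)
2056: Monday (−1)
15 May falls on a Monday in 2056.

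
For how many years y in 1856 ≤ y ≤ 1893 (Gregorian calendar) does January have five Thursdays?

January has 31 days; it has five Thursdays when Thursday falls among the first (month-length − 28) days — i.e. when January 1 is one of Thursday/Wednesday/Tuesday.
January 1 by year: 1856:Tue✓ 1857:Thu✓ 1858:Fri 1859:Sat 1860:Sun 1861:Tue✓ 1862:Wed✓ 1863:Thu✓ 1864:Fri 1865:Sun 1866:Mon 1867:Tue✓ 1868:Wed✓ 1869:Fri 1870:Sat …(8 more)… 1879:Wed✓ 1880:Thu✓ 1881:Sat 1882:Sun 1883:Mon 1884:Tue✓ 1885:Thu✓ 1886:Fri 1887:Sat 1888:Sun 1889:Tue✓ 1890:Wed✓ 1891:Thu✓ 1892:Fri 1893:Sun
Years with five Thursdays: 1856, 1857, 1861, 1862, 1863, 1867, 1868, 1873, 1874, 1878, 1879, 1880, 1884, 1885, 1889, 1890, 1891 → 17.

17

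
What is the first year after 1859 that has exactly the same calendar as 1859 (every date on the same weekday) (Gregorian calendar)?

Two years share a calendar iff Jan 1 falls on the same weekday and both are leap or both are common. 1859: Jan 1 is Saturday, common year.
1860: Jan 1 Sunday, leap
1861: Jan 1 Tuesday, common
1862: Jan 1 Wednesday, common
1863: Jan 1 Thursday, common
1864: Jan 1 Friday, leap
1865: Jan 1 Sunday, common
1866: Jan 1 Monday, common
1867: Jan 1 Tuesday, common
1868: Jan 1 Wednesday, leap
1869: Jan 1 Friday, common
1870: Jan 1 Saturday, common
1870 matches on both conditions.

1870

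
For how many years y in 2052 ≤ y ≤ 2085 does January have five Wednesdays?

January has 31 days; it has five Wednesdays when Wednesday falls among the first (month-length − 28) days — i.e. when January 1 is one of Wednesday/Tuesday/Monday.
January 1 by year: 2052:Mon✓ 2053:Wed✓ 2054:Thu 2055:Fri 2056:Sat 2057:Mon✓ 2058:Tue✓ 2059:Wed✓ 2060:Thu 2061:Sat 2062:Sun 2063:Mon✓ 2064:Tue✓ 2065:Thu 2066:Fri …(4 more)… 2071:Thu 2072:Fri 2073:Sun 2074:Mon✓ 2075:Tue✓ 2076:Wed✓ 2077:Fri 2078:Sat 2079:Sun 2080:Mon✓ 2081:Wed✓ 2082:Thu 2083:Fri 2084:Sat 2085:Mon✓
Years with five Wednesdays: 2052, 2053, 2057, 2058, 2059, 2063, 2064, 2069, 2070, 2074, 2075, 2076, 2080, 2081, 2085 → 15.

15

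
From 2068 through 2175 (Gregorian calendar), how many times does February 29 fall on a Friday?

4

Leap years in 2068–2175: 26 of them.
Feb 29 weekday advances by 5 (mod 7) from one leap year to the next four years later (or differs when a century non-leap intervenes).
Leap-day weekdays: 2068:Wed 2072:Mon 2076:Sat 2080:Thu 2084:Tue 2088:Sun 2092:Fri✓ 2096:Wed 2104:Fri✓ 2108:Wed 2112:Mon 2116:Sat 2120:Thu 2124:Tue 2128:Sun 2132:Fri✓ 2136:Wed 2140:Mon 2144:Sat 2148:Thu 2152:Tue 2156:Sun 2160:Fri✓ 2164:Wed 2168:Mon 2172:Sat
Friday: 2092, 2104, 2132, 2160 → 4.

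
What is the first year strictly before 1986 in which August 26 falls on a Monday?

1985

From one year to the next, a fixed date's weekday advances by 1, or by 2 when a Feb 29 lies between the two dates.
1986: August 26 is Tuesday.
1985: Monday (−1)
August 26 falls on a Monday in 1985.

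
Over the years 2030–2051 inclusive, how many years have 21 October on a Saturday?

Track 21 October's weekday year by year (advancing +1, or +2 across a Feb 29):
  2030: Mon  2031: Tue (+1)  2032: Thu (+2)  2033: Fri (+1)  2034: Sat (+1) ✓
  2035: Sun (+1)  2036: Tue (+2)  2037: Wed (+1)  2038: Thu (+1)  2039: Fri (+1)
  2040: Sun (+2)  2041: Mon (+1)  2042: Tue (+1)  2043: Wed (+1)  2044: Fri (+2)
  2045: Sat (+1) ✓  2046: Sun (+1)  2047: Mon (+1)  2048: Wed (+2)  2049: Thu (+1)
  2050: Fri (+1)  2051: Sat (+1) ✓
Saturday years: 2034, 2045, 2051 — 3 in total.

3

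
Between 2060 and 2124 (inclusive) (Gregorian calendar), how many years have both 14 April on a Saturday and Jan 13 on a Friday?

Check each year's weekday for 14 April and Jan 13:
  2060: Wed/Tue  2061: Thu/Thu  2062: Fri/Fri  2063: Sat/Sat  2064: Mon/Sun  2065: Tue/Tue  2066: Wed/Wed  2067: Thu/Thu  2068: Sat/Fri ✓  2069: Sun/Sun  2070: Mon/Mon  2071: Tue/Tue  2072: Thu/Wed  2073: Fri/Fri  …(37 more)…  2111: Tue/Tue  2112: Thu/Wed  2113: Fri/Fri  2114: Sat/Sat  2115: Sun/Sun  2116: Tue/Mon  2117: Wed/Wed  2118: Thu/Thu  2119: Fri/Fri  2120: Sun/Sat  2121: Mon/Mon  2122: Tue/Tue  2123: Wed/Wed  2124: Fri/Thu
Both conditions hold in: 2068, 2096, 2108 — 3.

3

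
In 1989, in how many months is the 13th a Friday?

2

Check the 13th of each month of 1989: Jan 13: Fri, Feb 13: Mon, Mar 13: Mon, Apr 13: Thu, May 13: Sat, Jun 13: Tue, Jul 13: Thu, Aug 13: Sun, Sep 13: Wed, Oct 13: Fri, Nov 13: Mon, Dec 13: Wed.
Friday occurs in January, October — 2 months.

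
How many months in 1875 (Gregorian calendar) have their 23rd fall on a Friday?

2

Check the 23rd of each month of 1875: Jan 23: Sat, Feb 23: Tue, Mar 23: Tue, Apr 23: Fri, May 23: Sun, Jun 23: Wed, Jul 23: Fri, Aug 23: Mon, Sep 23: Thu, Oct 23: Sat, Nov 23: Tue, Dec 23: Thu.
Friday occurs in April, July — 2 months.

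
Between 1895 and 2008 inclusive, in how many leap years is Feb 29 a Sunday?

4

Leap years in 1895–2008: 28 of them.
Feb 29 weekday advances by 5 (mod 7) from one leap year to the next four years later (or differs when a century non-leap intervenes).
Leap-day weekdays: 1896:Sat 1904:Mon 1908:Sat 1912:Thu 1916:Tue 1920:Sun✓ 1924:Fri 1928:Wed 1932:Mon 1936:Sat 1940:Thu 1944:Tue 1948:Sun✓ 1952:Fri 1956:Wed 1960:Mon 1964:Sat 1968:Thu 1972:Tue 1976:Sun✓ 1980:Fri 1984:Wed 1988:Mon 1992:Sat 1996:Thu 2000:Tue 2004:Sun✓ 2008:Fri
Sunday: 1920, 1948, 1976, 2004 → 4.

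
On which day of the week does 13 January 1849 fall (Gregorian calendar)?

Saturday

January 1, 1849 is a Monday.
January 13 is day 13 of the year, i.e. 12 days after Jan 1.
12 mod 7 = 5, so advance 5 weekdays from Monday: Saturday.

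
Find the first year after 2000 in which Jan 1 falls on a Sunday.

2006

Jan 1 advances by 2 weekdays after a leap year and by 1 after a common year.
2000: Jan 1 is Saturday (leap).
2001: Monday
2002: Tuesday
2003: Wednesday
2004: Thursday (leap)
2005: Saturday
2006: Sunday
2006 begins on a Sunday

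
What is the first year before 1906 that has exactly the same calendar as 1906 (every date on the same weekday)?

1900

Two years share a calendar iff Jan 1 falls on the same weekday and both are leap or both are common. 1906: Jan 1 is Monday, common year.
1905: Jan 1 Sunday, common
1904: Jan 1 Friday, leap
1903: Jan 1 Thursday, common
1902: Jan 1 Wednesday, common
1901: Jan 1 Tuesday, common
1900: Jan 1 Monday, common
1900 matches on both conditions.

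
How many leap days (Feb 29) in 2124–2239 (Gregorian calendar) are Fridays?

4

Leap years in 2124–2239: 28 of them.
Feb 29 weekday advances by 5 (mod 7) from one leap year to the next four years later (or differs when a century non-leap intervenes).
Leap-day weekdays: 2124:Tue 2128:Sun 2132:Fri✓ 2136:Wed 2140:Mon 2144:Sat 2148:Thu 2152:Tue 2156:Sun 2160:Fri✓ 2164:Wed 2168:Mon 2172:Sat 2176:Thu 2180:Tue 2184:Sun 2188:Fri✓ 2192:Wed 2196:Mon 2204:Wed 2208:Mon 2212:Sat 2216:Thu 2220:Tue 2224:Sun 2228:Fri✓ 2232:Wed 2236:Mon
Friday: 2132, 2160, 2188, 2228 → 4.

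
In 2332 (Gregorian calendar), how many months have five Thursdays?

A month of length L has five Thursdays iff its first Thursday is on day ≤ L−28 (so day 1–3 in a 31-day month, 1–2 in a 30-day month, day 1 in a leap February).
Checking each month of 2332: Jan starts Fri (31d); Feb starts Mon (29d); Mar starts Tue (31d) ✓; Apr starts Fri (30d); May starts Sun (31d); Jun starts Wed (30d) ✓; Jul starts Fri (31d); Aug starts Mon (31d); Sep starts Thu (30d) ✓; Oct starts Sat (31d); Nov starts Tue (30d); Dec starts Thu (31d) ✓.
Five-Thursday months: March, June, September, December → 4.

4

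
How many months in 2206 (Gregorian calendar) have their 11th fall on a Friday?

Check the 11th of each month of 2206: Jan 11: Sat, Feb 11: Tue, Mar 11: Tue, Apr 11: Fri, May 11: Sun, Jun 11: Wed, Jul 11: Fri, Aug 11: Mon, Sep 11: Thu, Oct 11: Sat, Nov 11: Tue, Dec 11: Thu.
Friday occurs in April, July — 2 months.

2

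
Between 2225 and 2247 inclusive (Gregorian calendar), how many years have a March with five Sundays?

10

March has 31 days; it has five Sundays when Sunday falls among the first (month-length − 28) days — i.e. when March 1 is one of Sunday/Saturday/Friday.
March 1 by year: 2225:Tue 2226:Wed 2227:Thu 2228:Sat✓ 2229:Sun✓ 2230:Mon 2231:Tue 2232:Thu 2233:Fri✓ 2234:Sat✓ 2235:Sun✓ 2236:Tue 2237:Wed 2238:Thu 2239:Fri✓ 2240:Sun✓ 2241:Mon 2242:Tue 2243:Wed 2244:Fri✓ 2245:Sat✓ 2246:Sun✓ 2247:Mon
Years with five Sundays: 2228, 2229, 2233, 2234, 2235, 2239, 2240, 2244, 2245, 2246 → 10.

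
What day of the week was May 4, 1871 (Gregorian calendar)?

Thursday

January 1, 1871 is a Sunday.
May 4 is day 124 of the year, i.e. 123 days after Jan 1.
123 mod 7 = 4, so advance 4 weekdays from Sunday: Thursday.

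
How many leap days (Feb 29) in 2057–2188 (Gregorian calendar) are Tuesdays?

4

Leap years in 2057–2188: 32 of them.
Feb 29 weekday advances by 5 (mod 7) from one leap year to the next four years later (or differs when a century non-leap intervenes).
Leap-day weekdays: 2060:Sun 2064:Fri 2068:Wed 2072:Mon 2076:Sat 2080:Thu 2084:Tue✓ 2088:Sun 2092:Fri 2096:Wed 2104:Fri 2108:Wed 2112:Mon …(6 more)… 2140:Mon 2144:Sat 2148:Thu 2152:Tue✓ 2156:Sun 2160:Fri 2164:Wed 2168:Mon 2172:Sat 2176:Thu 2180:Tue✓ 2184:Sun 2188:Fri
Tuesday: 2084, 2124, 2152, 2180 → 4.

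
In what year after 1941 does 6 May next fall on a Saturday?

From one year to the next, a fixed date's weekday advances by 1, or by 2 when a Feb 29 lies between the two dates.
1941: May 6 is Tuesday.
1942: Wednesday (+1)
1943: Thursday (+1)
1944: Saturday (+2)
6 May falls on a Saturday in 1944.

1944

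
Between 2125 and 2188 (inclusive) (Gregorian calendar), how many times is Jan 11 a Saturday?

9

Track Jan 11's weekday year by year (advancing +1, or +2 across a Feb 29):
  2125: Thu  2126: Fri (+1)  2127: Sat (+1) ✓  2128: Sun (+1)  2129: Tue (+2)
  2130: Wed (+1)  2131: Thu (+1)  2132: Fri (+1)  2133: Sun (+2)  2134: Mon (+1)
  2135: Tue (+1)  2136: Wed (+1)  2137: Fri (+2)  2138: Sat (+1) ✓  … (36 more years) …
  2175: Wed (+1)  2176: Thu (+1)  2177: Sat (+2) ✓  2178: Sun (+1)  2179: Mon (+1)
  2180: Tue (+1)  2181: Thu (+2)  2182: Fri (+1)  2183: Sat (+1) ✓  2184: Sun (+1)
  2185: Tue (+2)  2186: Wed (+1)  2187: Thu (+1)  2188: Fri (+1)
Saturday years: 2127, 2138, 2144, 2149, 2155, 2166, 2172, 2177, 2183 — 9 in total.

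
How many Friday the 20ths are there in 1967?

Check the 20th of each month of 1967: Jan 20: Fri, Feb 20: Mon, Mar 20: Mon, Apr 20: Thu, May 20: Sat, Jun 20: Tue, Jul 20: Thu, Aug 20: Sun, Sep 20: Wed, Oct 20: Fri, Nov 20: Mon, Dec 20: Wed.
Friday occurs in January, October — 2 months.

2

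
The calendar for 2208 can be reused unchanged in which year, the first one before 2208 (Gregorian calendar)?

2196

Two years share a calendar iff Jan 1 falls on the same weekday and both are leap or both are common. 2208: Jan 1 is Friday, leap year.
2207: Jan 1 Thursday, common
2206: Jan 1 Wednesday, common
2205: Jan 1 Tuesday, common
2204: Jan 1 Sunday, leap
2203: Jan 1 Saturday, common
2202: Jan 1 Friday, common
2201: Jan 1 Thursday, common
2200: Jan 1 Wednesday, common
2199: Jan 1 Tuesday, common
2198: Jan 1 Monday, common
2197: Jan 1 Sunday, common
2196: Jan 1 Friday, leap
2196 matches on both conditions.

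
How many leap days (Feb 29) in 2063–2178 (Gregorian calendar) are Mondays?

4

Leap years in 2063–2178: 28 of them.
Feb 29 weekday advances by 5 (mod 7) from one leap year to the next four years later (or differs when a century non-leap intervenes).
Leap-day weekdays: 2064:Fri 2068:Wed 2072:Mon✓ 2076:Sat 2080:Thu 2084:Tue 2088:Sun 2092:Fri 2096:Wed 2104:Fri 2108:Wed 2112:Mon✓ 2116:Sat 2120:Thu 2124:Tue 2128:Sun 2132:Fri 2136:Wed 2140:Mon✓ 2144:Sat 2148:Thu 2152:Tue 2156:Sun 2160:Fri 2164:Wed 2168:Mon✓ 2172:Sat 2176:Thu
Monday: 2072, 2112, 2140, 2168 → 4.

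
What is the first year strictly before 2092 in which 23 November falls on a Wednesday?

From one year to the next, a fixed date's weekday advances by 1, or by 2 when a Feb 29 lies between the two dates.
2092: November 23 is Sunday.
2091: Friday (−2)
2090: Thursday (−1)
2089: Wednesday (−1)
23 November falls on a Wednesday in 2089.

2089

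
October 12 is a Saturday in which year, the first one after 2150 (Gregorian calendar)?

2154

From one year to the next, a fixed date's weekday advances by 1, or by 2 when a Feb 29 lies between the two dates.
2150: October 12 is Monday.
2151: Tuesday (+1)
2152: Thursday (+2)
2153: Friday (+1)
2154: Saturday (+1)
October 12 falls on a Saturday in 2154.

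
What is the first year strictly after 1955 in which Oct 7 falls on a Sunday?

From one year to the next, a fixed date's weekday advances by 1, or by 2 when a Feb 29 lies between the two dates.
1955: October 7 is Friday.
1956: Sunday (+2)
Oct 7 falls on a Sunday in 1956.

1956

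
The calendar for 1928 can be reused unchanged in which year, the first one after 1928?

1956

Two years share a calendar iff Jan 1 falls on the same weekday and both are leap or both are common. 1928: Jan 1 is Sunday, leap year.
1929: Jan 1 Tuesday, common
1930: Jan 1 Wednesday, common
1931: Jan 1 Thursday, common
1932: Jan 1 Friday, leap
1933: Jan 1 Sunday, common
1934: Jan 1 Monday, common
1935: Jan 1 Tuesday, common
1936: Jan 1 Wednesday, leap
1937: Jan 1 Friday, common
1938: Jan 1 Saturday, common
1939: Jan 1 Sunday, common
1940: Jan 1 Monday, leap
1941: Jan 1 Wednesday, common
1942: Jan 1 Thursday, common
1943: Jan 1 Friday, common
1944: Jan 1 Saturday, leap
1945: Jan 1 Monday, common
1946: Jan 1 Tuesday, common
1947: Jan 1 Wednesday, common
1948: Jan 1 Thursday, leap
1949: Jan 1 Saturday, common
1950: Jan 1 Sunday, common
1951: Jan 1 Monday, common
1952: Jan 1 Tuesday, leap
1953: Jan 1 Thursday, common
1954: Jan 1 Friday, common
1955: Jan 1 Saturday, common
1956: Jan 1 Sunday, leap
1956 matches on both conditions.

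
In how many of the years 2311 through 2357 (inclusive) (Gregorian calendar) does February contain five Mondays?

February has 28 days (29 in leap years); it has five Mondays when Monday falls among the first (month-length − 28) days — i.e. when February 1 is Monday in a leap year (never in a common year).
February 1 by year: 2311:Wed 2312:Thu 2313:Sat 2314:Sun 2315:Mon 2316:Tue 2317:Thu 2318:Fri 2319:Sat 2320:Sun 2321:Tue 2322:Wed 2323:Thu 2324:Fri 2325:Sun …(17 more)… 2343:Mon 2344:Tue 2345:Thu 2346:Fri 2347:Sat 2348:Sun 2349:Tue 2350:Wed 2351:Thu 2352:Fri 2353:Sun 2354:Mon 2355:Tue 2356:Wed 2357:Fri
Years with five Mondays: 2332 → 1.

1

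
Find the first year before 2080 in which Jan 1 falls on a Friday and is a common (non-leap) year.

2077

Jan 1 advances by 2 weekdays after a leap year and by 1 after a common year.
2080: Jan 1 is Monday (leap).
2079: Sunday
2078: Saturday
2077: Friday
2077 begins on a Friday and is a common year.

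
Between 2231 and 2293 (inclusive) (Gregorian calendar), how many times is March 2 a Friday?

Track March 2's weekday year by year (advancing +1, or +2 across a Feb 29):
  2231: Wed  2232: Fri (+2) ✓  2233: Sat (+1)  2234: Sun (+1)  2235: Mon (+1)
  2236: Wed (+2)  2237: Thu (+1)  2238: Fri (+1) ✓  2239: Sat (+1)  2240: Mon (+2)
  2241: Tue (+1)  2242: Wed (+1)  2243: Thu (+1)  2244: Sat (+2)  … (35 more years) …
  2280: Tue (+2)  2281: Wed (+1)  2282: Thu (+1)  2283: Fri (+1) ✓  2284: Sun (+2)
  2285: Mon (+1)  2286: Tue (+1)  2287: Wed (+1)  2288: Fri (+2) ✓  2289: Sat (+1)
  2290: Sun (+1)  2291: Mon (+1)  2292: Wed (+2)  2293: Thu (+1)
Friday years: 2232, 2238, 2249, 2255, 2260, 2266, 2277, 2283, 2288 — 9 in total.

9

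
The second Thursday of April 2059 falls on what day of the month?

10

April 1, 2059 is a Tuesday, so the first Thursday is the 3rd.
The second Thursday is 3 + 7 = 10.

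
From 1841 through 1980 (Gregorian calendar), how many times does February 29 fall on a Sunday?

Leap years in 1841–1980: 34 of them.
Feb 29 weekday advances by 5 (mod 7) from one leap year to the next four years later (or differs when a century non-leap intervenes).
Leap-day weekdays: 1844:Thu 1848:Tue 1852:Sun✓ 1856:Fri 1860:Wed 1864:Mon 1868:Sat 1872:Thu 1876:Tue 1880:Sun✓ 1884:Fri 1888:Wed 1892:Mon …(8 more)… 1932:Mon 1936:Sat 1940:Thu 1944:Tue 1948:Sun✓ 1952:Fri 1956:Wed 1960:Mon 1964:Sat 1968:Thu 1972:Tue 1976:Sun✓ 1980:Fri
Sunday: 1852, 1880, 1920, 1948, 1976 → 5.

5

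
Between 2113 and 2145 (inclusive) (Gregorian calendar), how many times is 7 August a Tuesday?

Track 7 August's weekday year by year (advancing +1, or +2 across a Feb 29):
  2113: Mon  2114: Tue (+1) ✓  2115: Wed (+1)  2116: Fri (+2)  2117: Sat (+1)
  2118: Sun (+1)  2119: Mon (+1)  2120: Wed (+2)  2121: Thu (+1)  2122: Fri (+1)
  2123: Sat (+1)  2124: Mon (+2)  2125: Tue (+1) ✓  2126: Wed (+1)  … (5 more years) …
  2132: Thu (+2)  2133: Fri (+1)  2134: Sat (+1)  2135: Sun (+1)  2136: Tue (+2) ✓
  2137: Wed (+1)  2138: Thu (+1)  2139: Fri (+1)  2140: Sun (+2)  2141: Mon (+1)
  2142: Tue (+1) ✓  2143: Wed (+1)  2144: Fri (+2)  2145: Sat (+1)
Tuesday years: 2114, 2125, 2131, 2136, 2142 — 5 in total.

5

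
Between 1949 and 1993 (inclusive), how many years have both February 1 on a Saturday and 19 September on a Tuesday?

Check each year's weekday for February 1 and 19 September:
  1949: Tue/Mon  1950: Wed/Tue  1951: Thu/Wed  1952: Fri/Fri  1953: Sun/Sat  1954: Mon/Sun  1955: Tue/Mon  1956: Wed/Wed  1957: Fri/Thu  1958: Sat/Fri  1959: Sun/Sat  1960: Mon/Mon  1961: Wed/Tue  1962: Thu/Wed  …(17 more)…  1980: Fri/Fri  1981: Sun/Sat  1982: Mon/Sun  1983: Tue/Mon  1984: Wed/Wed  1985: Fri/Thu  1986: Sat/Fri  1987: Sun/Sat  1988: Mon/Mon  1989: Wed/Tue  1990: Thu/Wed  1991: Fri/Thu  1992: Sat/Sat  1993: Mon/Sun
Both conditions hold in: no year — 0.

0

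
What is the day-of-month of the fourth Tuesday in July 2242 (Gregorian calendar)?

26

July 1, 2242 is a Friday, so the first Tuesday is the 5th.
The fourth Tuesday is 5 + 21 = 26.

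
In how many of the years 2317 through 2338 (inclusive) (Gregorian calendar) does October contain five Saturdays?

October has 31 days; it has five Saturdays when Saturday falls among the first (month-length − 28) days — i.e. when October 1 is one of Saturday/Friday/Thursday.
October 1 by year: 2317:Mon 2318:Tue 2319:Wed 2320:Fri✓ 2321:Sat✓ 2322:Sun 2323:Mon 2324:Wed 2325:Thu✓ 2326:Fri✓ 2327:Sat✓ 2328:Mon 2329:Tue 2330:Wed 2331:Thu✓ 2332:Sat✓ 2333:Sun 2334:Mon 2335:Tue 2336:Thu✓ 2337:Fri✓ 2338:Sat✓
Years with five Saturdays: 2320, 2321, 2325, 2326, 2327, 2331, 2332, 2336, 2337, 2338 → 10.

10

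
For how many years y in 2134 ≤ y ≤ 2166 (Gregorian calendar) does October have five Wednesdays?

15

October has 31 days; it has five Wednesdays when Wednesday falls among the first (month-length − 28) days — i.e. when October 1 is one of Wednesday/Tuesday/Monday.
October 1 by year: 2134:Fri 2135:Sat 2136:Mon✓ 2137:Tue✓ 2138:Wed✓ 2139:Thu 2140:Sat 2141:Sun 2142:Mon✓ 2143:Tue✓ 2144:Thu 2145:Fri 2146:Sat 2147:Sun 2148:Tue✓ …(3 more)… 2152:Sun 2153:Mon✓ 2154:Tue✓ 2155:Wed✓ 2156:Fri 2157:Sat 2158:Sun 2159:Mon✓ 2160:Wed✓ 2161:Thu 2162:Fri 2163:Sat 2164:Mon✓ 2165:Tue✓ 2166:Wed✓
Years with five Wednesdays: 2136, 2137, 2138, 2142, 2143, 2148, 2149, 2153, 2154, 2155, 2159, 2160, 2164, 2165, 2166 → 15.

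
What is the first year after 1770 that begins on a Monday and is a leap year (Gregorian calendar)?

Jan 1 advances by 2 weekdays after a leap year and by 1 after a common year.
1770: Jan 1 is Monday.
1771: Tuesday
1772: Wednesday (leap)
1773: Friday
1774: Saturday
1775: Sunday
1776: Monday (leap)
1776 begins on a Monday and is a leap year.

1776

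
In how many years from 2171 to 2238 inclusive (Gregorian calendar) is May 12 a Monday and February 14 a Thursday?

2

Check each year's weekday for May 12 and February 14:
  2171: Sun/Thu  2172: Tue/Fri  2173: Wed/Sun  2174: Thu/Mon  2175: Fri/Tue  2176: Sun/Wed  2177: Mon/Fri  2178: Tue/Sat  2179: Wed/Sun  2180: Fri/Mon  2181: Sat/Wed  2182: Sun/Thu  2183: Mon/Fri  2184: Wed/Sat  …(40 more)…  2225: Thu/Mon  2226: Fri/Tue  2227: Sat/Wed  2228: Mon/Thu ✓  2229: Tue/Sat  2230: Wed/Sun  2231: Thu/Mon  2232: Sat/Tue  2233: Sun/Thu  2234: Mon/Fri  2235: Tue/Sat  2236: Thu/Sun  2237: Fri/Tue  2238: Sat/Wed
Both conditions hold in: 2188, 2228 — 2.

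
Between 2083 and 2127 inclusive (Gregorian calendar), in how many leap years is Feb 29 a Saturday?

Leap years in 2083–2127: 10 of them.
Feb 29 weekday advances by 5 (mod 7) from one leap year to the next four years later (or differs when a century non-leap intervenes).
Leap-day weekdays: 2084:Tue 2088:Sun 2092:Fri 2096:Wed 2104:Fri 2108:Wed 2112:Mon 2116:Sat✓ 2120:Thu 2124:Tue
Saturday: 2116 → 1.

1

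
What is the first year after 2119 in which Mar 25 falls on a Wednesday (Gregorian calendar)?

2122

From one year to the next, a fixed date's weekday advances by 1, or by 2 when a Feb 29 lies between the two dates.
2119: March 25 is Saturday.
2120: Monday (+2)
2121: Tuesday (+1)
2122: Wednesday (+1)
Mar 25 falls on a Wednesday in 2122.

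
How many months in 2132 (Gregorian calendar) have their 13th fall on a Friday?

Check the 13th of each month of 2132: Jan 13: Sun, Feb 13: Wed, Mar 13: Thu, Apr 13: Sun, May 13: Tue, Jun 13: Fri, Jul 13: Sun, Aug 13: Wed, Sep 13: Sat, Oct 13: Mon, Nov 13: Thu, Dec 13: Sat.
Friday occurs in June — 1 month.

1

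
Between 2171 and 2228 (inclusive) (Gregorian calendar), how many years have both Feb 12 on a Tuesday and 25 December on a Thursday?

2

Check each year's weekday for Feb 12 and 25 December:
  2171: Tue/Wed  2172: Wed/Fri  2173: Fri/Sat  2174: Sat/Sun  2175: Sun/Mon  2176: Mon/Wed  2177: Wed/Thu  2178: Thu/Fri  2179: Fri/Sat  2180: Sat/Mon  2181: Mon/Tue  2182: Tue/Wed  2183: Wed/Thu  2184: Thu/Sat  …(30 more)…  2215: Sun/Mon  2216: Mon/Wed  2217: Wed/Thu  2218: Thu/Fri  2219: Fri/Sat  2220: Sat/Mon  2221: Mon/Tue  2222: Tue/Wed  2223: Wed/Thu  2224: Thu/Sat  2225: Sat/Sun  2226: Sun/Mon  2227: Mon/Tue  2228: Tue/Thu ✓
Both conditions hold in: 2188, 2228 — 2.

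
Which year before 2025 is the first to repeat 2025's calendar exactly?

2014

Two years share a calendar iff Jan 1 falls on the same weekday and both are leap or both are common. 2025: Jan 1 is Wednesday, common year.
2024: Jan 1 Monday, leap
2023: Jan 1 Sunday, common
2022: Jan 1 Saturday, common
2021: Jan 1 Friday, common
2020: Jan 1 Wednesday, leap
2019: Jan 1 Tuesday, common
2018: Jan 1 Monday, common
2017: Jan 1 Sunday, common
2016: Jan 1 Friday, leap
2015: Jan 1 Thursday, common
2014: Jan 1 Wednesday, common
2014 matches on both conditions.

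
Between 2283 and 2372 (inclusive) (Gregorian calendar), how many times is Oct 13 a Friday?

Track Oct 13's weekday year by year (advancing +1, or +2 across a Feb 29):
  2283: Sat  2284: Mon (+2)  2285: Tue (+1)  2286: Wed (+1)  2287: Thu (+1)
  2288: Sat (+2)  2289: Sun (+1)  2290: Mon (+1)  2291: Tue (+1)  2292: Thu (+2)
  2293: Fri (+1) ✓  2294: Sat (+1)  2295: Sun (+1)  2296: Tue (+2)  … (62 more years) …
  2359: Tue (+1)  2360: Thu (+2)  2361: Fri (+1) ✓  2362: Sat (+1)  2363: Sun (+1)
  2364: Tue (+2)  2365: Wed (+1)  2366: Thu (+1)  2367: Fri (+1) ✓  2368: Sun (+2)
  2369: Mon (+1)  2370: Tue (+1)  2371: Wed (+1)  2372: Fri (+2) ✓
Friday years: 2293, 2299, 2305, 2311, 2316, 2322, 2333, 2339, 2344, 2350, 2361, 2367, 2372 — 13 in total.

13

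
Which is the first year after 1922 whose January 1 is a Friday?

1926

Jan 1 advances by 2 weekdays after a leap year and by 1 after a common year.
1922: Jan 1 is Sunday.
1923: Monday
1924: Tuesday (leap)
1925: Thursday
1926: Friday
1926 begins on a Friday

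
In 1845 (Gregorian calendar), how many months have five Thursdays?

4

A month of length L has five Thursdays iff its first Thursday is on day ≤ L−28 (so day 1–3 in a 31-day month, 1–2 in a 30-day month, day 1 in a leap February).
Checking each month of 1845: Jan starts Wed (31d) ✓; Feb starts Sat (28d); Mar starts Sat (31d); Apr starts Tue (30d); May starts Thu (31d) ✓; Jun starts Sun (30d); Jul starts Tue (31d) ✓; Aug starts Fri (31d); Sep starts Mon (30d); Oct starts Wed (31d) ✓; Nov starts Sat (30d); Dec starts Mon (31d).
Five-Thursday months: January, May, July, October → 4.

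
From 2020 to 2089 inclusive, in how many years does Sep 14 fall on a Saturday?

Track Sep 14's weekday year by year (advancing +1, or +2 across a Feb 29):
  2020: Mon  2021: Tue (+1)  2022: Wed (+1)  2023: Thu (+1)  2024: Sat (+2) ✓
  2025: Sun (+1)  2026: Mon (+1)  2027: Tue (+1)  2028: Thu (+2)  2029: Fri (+1)
  2030: Sat (+1) ✓  2031: Sun (+1)  2032: Tue (+2)  2033: Wed (+1)  … (42 more years) …
  2076: Mon (+2)  2077: Tue (+1)  2078: Wed (+1)  2079: Thu (+1)  2080: Sat (+2) ✓
  2081: Sun (+1)  2082: Mon (+1)  2083: Tue (+1)  2084: Thu (+2)  2085: Fri (+1)
  2086: Sat (+1) ✓  2087: Sun (+1)  2088: Tue (+2)  2089: Wed (+1)
Saturday years: 2024, 2030, 2041, 2047, 2052, 2058, 2069, 2075, 2080, 2086 — 10 in total.

10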